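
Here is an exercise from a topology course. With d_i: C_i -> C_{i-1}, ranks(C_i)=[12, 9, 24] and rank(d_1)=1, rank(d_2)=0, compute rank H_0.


rank H_k = rank(ker d_k) - rank(im d_{k+1}).
rank(ker d_0) = rank(C_0) - rank(d_0) = 12 - 0 = 12.
rank(im d_{0+1}) = 1.
rank H_0 = 12 - 1 = 11

11


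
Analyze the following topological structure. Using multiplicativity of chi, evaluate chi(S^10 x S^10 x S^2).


chi is multiplicative: chi(X x Y) = chi(X) chi(Y).
Each even-dim sphere has chi = 2. There are 3 factors.
chi = 2^3 = 8

8


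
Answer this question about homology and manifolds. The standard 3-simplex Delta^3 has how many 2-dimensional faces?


Delta^3 has 3+1 vertices. A 2-face is a choice of 2+1 vertices.
f_2 = C(3+1, 2+1) = C(4,3) = 4

4


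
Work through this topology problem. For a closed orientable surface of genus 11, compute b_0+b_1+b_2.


For Sigma_11: b_0 = 1, b_1 = 2g = 22, b_2 = 1.
Total = 1 + 22 + 1 = 24

24


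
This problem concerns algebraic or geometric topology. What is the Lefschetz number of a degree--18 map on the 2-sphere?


On S^2: L(f) = tr(f_0*) + (-1)^2 tr(f_2*) = 1 + (-1)^2 * deg(f).
L(f) = 1 + (-1)^2 * -18 = 1 + -18 = -17

-17


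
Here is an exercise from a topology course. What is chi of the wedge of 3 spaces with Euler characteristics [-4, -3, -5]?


chi(A v B) = chi(A) + chi(B) - 1 (one point identified).
For 3 spaces: chi = (sum chi_i) - (3 - 1).
sum = -12; chi = -12 - 2 = -14

-14


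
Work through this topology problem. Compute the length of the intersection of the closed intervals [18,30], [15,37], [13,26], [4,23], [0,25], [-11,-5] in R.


Intersection = [max(a_i), min(b_i)] = [18, -5].
Since 18 > -5, the intersection is empty.
Length = 0

0


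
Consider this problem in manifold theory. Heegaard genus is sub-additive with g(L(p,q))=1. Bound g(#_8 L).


Heegaard genus satisfies g(A#B) <= g(A) + g(B).
Each lens space has g = 1.
Upper bound: 8 * 1 = 8

8


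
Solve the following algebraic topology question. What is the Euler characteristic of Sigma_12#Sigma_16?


chi(Sigma_12) = 2 - 2*12 = -22
chi(Sigma_16) = 2 - 2*16 = -30
For surfaces: chi(A#B) = chi(A) + chi(B) - 2.
chi = -22 + -30 - 2 = -54

-54


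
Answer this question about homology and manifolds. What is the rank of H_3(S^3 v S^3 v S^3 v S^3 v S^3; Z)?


For a wedge of spheres, H_k (k>0) is free on one generator per sphere of dimension k.
Spheres of dimension 3: count = 5.
b_3 = 5

5


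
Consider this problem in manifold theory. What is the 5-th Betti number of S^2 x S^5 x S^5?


Each S^d has Poincare polynomial 1 + t^d.
The product S^2 x S^5 x S^5 has Poincare polynomial prod(1+t^d_i).
Expanding: b_0=1, b_2=1, b_5=2, b_7=2, b_10=1, b_12=1.
b_5 = 2

2


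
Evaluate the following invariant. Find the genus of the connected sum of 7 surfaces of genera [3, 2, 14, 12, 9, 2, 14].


Genus is additive under connected sum of orientable surfaces.
g = 3 + 2 + 14 + 12 + 9 + 2 + 14 = 56

56


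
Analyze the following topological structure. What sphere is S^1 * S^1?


Join of spheres: S^m * S^n = S^{m+n+1}.
dim = 1 + 1 + 1 = 3

3


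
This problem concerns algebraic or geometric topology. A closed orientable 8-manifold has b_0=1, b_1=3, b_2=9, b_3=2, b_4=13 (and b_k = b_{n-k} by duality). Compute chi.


By Poincare duality b_k = b_{8-k}, so full Betti numbers: b_0=1, b_1=3, b_2=9, b_3=2, b_4=13, b_5=2, b_6=9, b_7=3, b_8=1.
chi = sum (-1)^k b_k = 23

23


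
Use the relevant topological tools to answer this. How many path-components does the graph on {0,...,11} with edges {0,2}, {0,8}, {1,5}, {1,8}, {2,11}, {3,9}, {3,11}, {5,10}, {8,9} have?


Run DFS/union-find over 12 vertices.
V = 12, E = 9.
Number of components = 4

4


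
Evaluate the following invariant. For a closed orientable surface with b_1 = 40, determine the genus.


For a closed orientable surface: b_1 = 2g.
40 = 2g
g = 40 / 2 = 20

20


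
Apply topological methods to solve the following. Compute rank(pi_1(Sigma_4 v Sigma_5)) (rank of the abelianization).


For a wedge: H_1(A v B) = H_1(A) + H_1(B).
b_1(Sigma_4) = 8, b_1(Sigma_5) = 10.
b_1 = 8 + 10 = 18

18


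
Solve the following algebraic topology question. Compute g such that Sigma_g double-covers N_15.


chi(N_15) = 2 - 15 = -13.
Double cover: chi(Sigma_g) = 2 * chi(N_15) = 2*(-13) = -26.
2 - 2g = -26, so g = (2 - (-26))/2 = 28/2 = 14

14


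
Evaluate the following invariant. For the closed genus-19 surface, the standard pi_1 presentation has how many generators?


Standard presentation: pi_1(Sigma_g) = <a_1,b_1,...,a_g,b_g | [a_1,b_1]...[a_g,b_g] = 1>.
Number of generators = 2g = 2*19 = 38

38


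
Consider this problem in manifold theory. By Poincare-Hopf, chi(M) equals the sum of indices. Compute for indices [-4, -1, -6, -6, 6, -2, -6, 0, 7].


Poincare-Hopf: chi(M) = sum of indices of zeros.
chi = (-4) + (-1) + (-6) + (-6) + (6) + (-2) + (-6) + (0) + (7) = -12

-12


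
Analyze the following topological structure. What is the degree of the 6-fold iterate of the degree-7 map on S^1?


deg(f) = 7. Degree is multiplicative: deg(f^6) = (deg f)^6.
deg(f^6) = (7)^6 = 117649

117649


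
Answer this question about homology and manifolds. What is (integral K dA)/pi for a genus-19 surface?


Gauss-Bonnet: integral K dA = 2*pi*chi(M).
chi(Sigma_19) = 2 - 2*19 = -36.
(integral K dA)/pi = 2*chi = 2*(-36) = -72

-72


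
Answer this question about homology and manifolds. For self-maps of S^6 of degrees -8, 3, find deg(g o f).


Degree is multiplicative under composition: deg(g o f) = deg(g) * deg(f).
= 3 * -8 = -24

-24


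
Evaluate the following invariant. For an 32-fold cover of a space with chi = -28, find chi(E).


For a finite covering: chi(E) = (number of sheets) * chi(B).
chi(E) = 32 * (-28) = -896

-896


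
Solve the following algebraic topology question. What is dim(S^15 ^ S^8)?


S^m ^ S^n = S^{m+n}.
k = 15 + 8 = 23

23


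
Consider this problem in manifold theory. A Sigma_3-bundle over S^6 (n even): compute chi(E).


chi(S^6) = 2 (n even), chi(Sigma_3) = 2 - 2*3 = -4.
chi(E) = 2 * (-4) = -8

-8


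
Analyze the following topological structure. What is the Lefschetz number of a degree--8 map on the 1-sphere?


On S^1: L(f) = tr(f_0*) + (-1)^1 tr(f_1*) = 1 + (-1)^1 * deg(f).
L(f) = 1 + (-1)^1 * -8 = 1 + 8 = 9

9


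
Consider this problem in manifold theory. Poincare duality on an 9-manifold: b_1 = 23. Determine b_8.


Poincare duality for closed orientable n-manifolds: b_k = b_{n-k}.
Here n = 9, so b_8 = b_1 = 23

23


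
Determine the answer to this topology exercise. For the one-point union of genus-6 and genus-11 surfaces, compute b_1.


For a wedge: H_1(A v B) = H_1(A) + H_1(B).
b_1(Sigma_6) = 12, b_1(Sigma_11) = 22.
b_1 = 12 + 22 = 34

34


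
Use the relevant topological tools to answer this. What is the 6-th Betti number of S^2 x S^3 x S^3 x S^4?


Each S^d has Poincare polynomial 1 + t^d.
The product S^2 x S^3 x S^3 x S^4 has Poincare polynomial prod(1+t^d_i).
Expanding: b_0=1, b_2=1, b_3=2, b_4=1, b_5=2, b_6=2, b_7=2, b_8=1, b_9=2, b_10=1, b_12=1.
b_6 = 2

2


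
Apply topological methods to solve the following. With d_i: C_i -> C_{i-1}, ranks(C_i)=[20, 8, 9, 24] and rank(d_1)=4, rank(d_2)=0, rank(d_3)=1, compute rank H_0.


rank H_k = rank(ker d_k) - rank(im d_{k+1}).
rank(ker d_0) = rank(C_0) - rank(d_0) = 20 - 0 = 20.
rank(im d_{0+1}) = 4.
rank H_0 = 20 - 4 = 16

16


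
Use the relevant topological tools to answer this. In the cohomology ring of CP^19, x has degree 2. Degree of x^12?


|x| = 2 in H^*(CP^n).
|x^12| = 12 * |x| = 12 * 2 = 24

24


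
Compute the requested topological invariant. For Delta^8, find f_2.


Delta^8 has 8+1 vertices. A 2-face is a choice of 2+1 vertices.
f_2 = C(8+1, 2+1) = C(9,3) = 84

84


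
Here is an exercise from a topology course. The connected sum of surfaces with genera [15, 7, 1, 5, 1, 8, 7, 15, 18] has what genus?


Genus is additive under connected sum of orientable surfaces.
g = 15 + 7 + 1 + 5 + 1 + 8 + 7 + 15 + 18 = 77

77


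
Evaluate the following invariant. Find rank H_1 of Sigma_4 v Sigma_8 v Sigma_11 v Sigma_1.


For a wedge X v Y: reduced H_k(X v Y) = H_k(X) + H_k(Y).
Each Sigma_g contributes b_1 = 2g.
b_1 = 8 + 16 + 22 + 2 = 48

48


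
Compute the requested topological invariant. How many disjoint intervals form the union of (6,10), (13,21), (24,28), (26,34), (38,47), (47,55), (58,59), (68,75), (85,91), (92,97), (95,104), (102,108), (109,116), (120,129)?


Sort and merge overlapping open intervals.
Merged: (6,10), (13,21), (24,34), (38,47), (47,55), (58,59), (68,75), (85,91), (92,108), (109,116), (120,129).
Number of components = 11

11


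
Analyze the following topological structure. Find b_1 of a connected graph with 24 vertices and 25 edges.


For a connected graph: rank(pi_1) = b_1 = E - V + 1 = 1 - chi.
chi = V - E = 24 - 25 = -1.
rank = 1 - (-1) = 25 - 24 + 1 = 2

2


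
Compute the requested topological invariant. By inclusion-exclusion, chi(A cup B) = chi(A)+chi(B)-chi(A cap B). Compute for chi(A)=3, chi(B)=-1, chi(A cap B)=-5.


chi(A cup B) = chi(A) + chi(B) - chi(A cap B)
= 3 + (-1) - (-5)
= 7

7


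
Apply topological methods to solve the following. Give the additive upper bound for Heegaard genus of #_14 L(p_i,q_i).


Heegaard genus satisfies g(A#B) <= g(A) + g(B).
Each lens space has g = 1.
Upper bound: 14 * 1 = 14

14


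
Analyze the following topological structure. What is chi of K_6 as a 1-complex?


K_6: V = 6, E = C(6,2) = 15.
chi = V - E = 6 - 15 = -9

-9


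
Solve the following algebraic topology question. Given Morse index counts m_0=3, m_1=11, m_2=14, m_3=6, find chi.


Morse theory: chi(M) = sum_k (-1)^k m_k where m_k = #(index-k critical points).
= (3) + (-11) + (14) + (-6) = 0

0


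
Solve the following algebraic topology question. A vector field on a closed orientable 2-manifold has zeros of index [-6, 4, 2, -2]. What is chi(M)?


Poincare-Hopf: chi(M) = sum of indices of zeros.
chi = (-6) + (4) + (2) + (-2) = -2

-2


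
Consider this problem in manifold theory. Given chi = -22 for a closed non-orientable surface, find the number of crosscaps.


chi = 2 - k for closed non-orientable surfaces with k crosscaps.
-22 = 2 - k
k = 2 - (-22) = 24

24


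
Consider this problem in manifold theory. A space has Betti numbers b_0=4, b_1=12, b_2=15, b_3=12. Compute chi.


chi = sum_k (-1)^k b_k.
= (4) + (-12) + (15) + (-12)
= -5

-5


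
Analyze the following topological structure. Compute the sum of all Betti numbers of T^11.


b_k(T^11) = C(11,k), so the sum over k is sum_k C(11,k) = 2^11.
Total = 2^11 = 2048

2048


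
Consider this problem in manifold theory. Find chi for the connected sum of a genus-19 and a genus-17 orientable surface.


chi(Sigma_19) = 2 - 2*19 = -36
chi(Sigma_17) = 2 - 2*17 = -32
For surfaces: chi(A#B) = chi(A) + chi(B) - 2.
chi = -36 + -32 - 2 = -70

-70


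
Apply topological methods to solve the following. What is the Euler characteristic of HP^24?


HP^24 has one cell in each dimension 0, 4, ..., 4*24 (24+1 cells, all even-dim).
chi = 24 + 1 = 25

25


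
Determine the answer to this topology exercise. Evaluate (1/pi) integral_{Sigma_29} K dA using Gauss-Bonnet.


Gauss-Bonnet: integral K dA = 2*pi*chi(M).
chi(Sigma_29) = 2 - 2*29 = -56.
(integral K dA)/pi = 2*chi = 2*(-56) = -112

-112


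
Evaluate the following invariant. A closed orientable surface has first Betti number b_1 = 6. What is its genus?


For a closed orientable surface: b_1 = 2g.
6 = 2g
g = 6 / 2 = 3

3


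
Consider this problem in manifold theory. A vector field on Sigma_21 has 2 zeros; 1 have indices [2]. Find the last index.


Poincare-Hopf: sum of indices = chi(M).
chi(Sigma_21) = 2 - 2*21 = -40.
Sum of known indices = 2.
x = chi - (sum known) = -40 - (2) = -42

-42


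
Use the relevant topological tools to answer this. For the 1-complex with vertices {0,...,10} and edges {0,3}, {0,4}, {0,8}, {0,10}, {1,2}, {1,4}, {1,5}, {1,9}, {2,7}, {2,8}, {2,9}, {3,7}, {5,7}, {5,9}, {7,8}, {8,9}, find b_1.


b_1 = E - V + (number of components).
E = 16, V = 11, components = 2.
b_1 = 16 - 11 + 2 = 7

7


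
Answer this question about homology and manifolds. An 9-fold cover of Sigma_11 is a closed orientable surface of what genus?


For an n-sheeted cover: chi(E) = n * chi(B).
chi(Sigma_11) = 2 - 2*11 = -20.
chi(E) = 9 * (-20) = -180.
genus(E) = (2 - chi(E))/2 = (2 - (-180))/2 = 182/2 = 91

91


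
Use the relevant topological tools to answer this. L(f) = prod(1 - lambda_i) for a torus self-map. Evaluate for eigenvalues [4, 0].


For a torus self-map: L(f) = det(I - A) where A acts on H_1.
L(f) = (1-4) * (1-0) = -3 * 1 = -3

-3


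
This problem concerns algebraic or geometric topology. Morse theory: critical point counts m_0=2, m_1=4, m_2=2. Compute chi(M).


Morse theory: chi(M) = sum_k (-1)^k m_k where m_k = #(index-k critical points).
= (2) + (-4) + (2) = 0

0


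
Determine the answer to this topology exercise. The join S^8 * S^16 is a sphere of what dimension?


Join of spheres: S^m * S^n = S^{m+n+1}.
dim = 8 + 16 + 1 = 25

25


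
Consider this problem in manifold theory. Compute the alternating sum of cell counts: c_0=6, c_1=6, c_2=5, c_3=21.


chi = sum_k (-1)^k c_k.
= (-1)^0*6 + (-1)^1*6 + (-1)^2*5 + (-1)^3*21
= (6) + (-6) + (5) + (-21)
= -16

-16


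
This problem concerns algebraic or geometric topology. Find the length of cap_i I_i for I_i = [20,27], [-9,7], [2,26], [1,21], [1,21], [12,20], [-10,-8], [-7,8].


Intersection = [max(a_i), min(b_i)] = [20, -8].
Since 20 > -8, the intersection is empty.
Length = 0

0


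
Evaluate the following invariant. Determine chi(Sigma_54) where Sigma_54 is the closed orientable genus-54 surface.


For a closed orientable surface of genus g: chi = 2 - 2g.
Here g = 54.
chi = 2 - 2*54 = 2 - 108 = -106

-106


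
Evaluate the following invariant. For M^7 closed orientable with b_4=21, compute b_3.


Poincare duality for closed orientable n-manifolds: b_k = b_{n-k}.
Here n = 7, so b_3 = b_4 = 21

21


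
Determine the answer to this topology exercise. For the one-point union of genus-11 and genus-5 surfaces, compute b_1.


For a wedge: H_1(A v B) = H_1(A) + H_1(B).
b_1(Sigma_11) = 22, b_1(Sigma_5) = 10.
b_1 = 22 + 10 = 32

32


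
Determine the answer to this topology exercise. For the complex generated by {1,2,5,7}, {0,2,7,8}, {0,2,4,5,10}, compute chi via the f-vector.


Enumerate all faces; f-vector: f_0=8, f_1=19, f_2=18, f_3=7, f_4=1.
chi = sum (-1)^k f_k = 1

1


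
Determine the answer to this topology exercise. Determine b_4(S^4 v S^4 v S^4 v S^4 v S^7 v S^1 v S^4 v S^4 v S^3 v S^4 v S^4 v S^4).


For a wedge of spheres, H_k (k>0) is free on one generator per sphere of dimension k.
Spheres of dimension 4: count = 9.
b_4 = 9

9


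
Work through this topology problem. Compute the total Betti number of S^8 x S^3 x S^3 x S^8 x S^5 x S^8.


Total Betti number is multiplicative under products.
Each S^d (d>=1) has total Betti number 2.
There are 6 sphere factors.
Total = 2^6 = 64

64


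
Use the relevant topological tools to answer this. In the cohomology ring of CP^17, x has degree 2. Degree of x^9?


|x| = 2 in H^*(CP^n).
|x^9| = 9 * |x| = 9 * 2 = 18

18


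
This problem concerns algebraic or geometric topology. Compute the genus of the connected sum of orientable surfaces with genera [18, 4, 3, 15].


Genus is additive under connected sum of orientable surfaces.
g = 18 + 4 + 3 + 15 = 40

40


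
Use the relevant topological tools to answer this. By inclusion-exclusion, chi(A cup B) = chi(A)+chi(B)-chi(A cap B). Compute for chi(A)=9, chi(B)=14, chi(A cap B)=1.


chi(A cup B) = chi(A) + chi(B) - chi(A cap B)
= 9 + (14) - (1)
= 22

22


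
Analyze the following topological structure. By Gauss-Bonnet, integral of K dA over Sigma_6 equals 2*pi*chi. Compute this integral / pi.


Gauss-Bonnet: integral K dA = 2*pi*chi(M).
chi(Sigma_6) = 2 - 2*6 = -10.
(integral K dA)/pi = 2*chi = 2*(-10) = -20

-20


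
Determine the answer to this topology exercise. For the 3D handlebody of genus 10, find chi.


A genus-g handlebody deformation retracts to a wedge of g circles.
chi(vee_g S^1) = 1 - g.
chi(H_10) = 1 - 10 = -9

-9


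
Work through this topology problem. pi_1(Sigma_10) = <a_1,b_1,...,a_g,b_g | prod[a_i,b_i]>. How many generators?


Standard presentation: pi_1(Sigma_g) = <a_1,b_1,...,a_g,b_g | [a_1,b_1]...[a_g,b_g] = 1>.
Number of generators = 2g = 2*10 = 20

20


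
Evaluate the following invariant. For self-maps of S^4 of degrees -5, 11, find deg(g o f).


Degree is multiplicative under composition: deg(g o f) = deg(g) * deg(f).
= 11 * -5 = -55

-55


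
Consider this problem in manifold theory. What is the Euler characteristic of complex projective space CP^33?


CP^33 has one cell in each even dimension 0, 2, ..., 2*33 (33+1 cells total).
All cells are even-dimensional, so chi = number of cells.
chi = 33 + 1 = 34

34


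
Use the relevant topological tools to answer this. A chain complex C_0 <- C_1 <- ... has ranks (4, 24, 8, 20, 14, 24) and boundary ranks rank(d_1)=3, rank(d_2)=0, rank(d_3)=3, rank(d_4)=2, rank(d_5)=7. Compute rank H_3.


rank H_k = rank(ker d_k) - rank(im d_{k+1}).
rank(ker d_3) = rank(C_3) - rank(d_3) = 20 - 3 = 17.
rank(im d_{3+1}) = 2.
rank H_3 = 17 - 2 = 15

15


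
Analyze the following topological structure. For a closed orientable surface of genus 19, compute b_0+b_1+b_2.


For Sigma_19: b_0 = 1, b_1 = 2g = 38, b_2 = 1.
Total = 1 + 38 + 1 = 40

40


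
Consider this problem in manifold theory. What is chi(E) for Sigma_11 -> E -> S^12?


chi(S^12) = 2 (n even), chi(Sigma_11) = 2 - 2*11 = -20.
chi(E) = 2 * (-20) = -40

-40


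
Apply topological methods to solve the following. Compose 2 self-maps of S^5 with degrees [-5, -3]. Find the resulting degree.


Degree is multiplicative: deg(composition) = product of degrees.
= (-5) * (-3) = 15

15


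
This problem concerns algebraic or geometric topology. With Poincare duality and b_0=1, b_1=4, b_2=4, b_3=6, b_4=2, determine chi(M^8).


By Poincare duality b_k = b_{8-k}, so full Betti numbers: b_0=1, b_1=4, b_2=4, b_3=6, b_4=2, b_5=6, b_6=4, b_7=4, b_8=1.
chi = sum (-1)^k b_k = -8

-8


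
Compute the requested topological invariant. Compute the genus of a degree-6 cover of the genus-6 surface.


For an n-sheeted cover: chi(E) = n * chi(B).
chi(Sigma_6) = 2 - 2*6 = -10.
chi(E) = 6 * (-10) = -60.
genus(E) = (2 - chi(E))/2 = (2 - (-60))/2 = 62/2 = 31

31


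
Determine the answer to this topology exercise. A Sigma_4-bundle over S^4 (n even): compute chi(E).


chi(S^4) = 2 (n even), chi(Sigma_4) = 2 - 2*4 = -6.
chi(E) = 2 * (-6) = -12

-12


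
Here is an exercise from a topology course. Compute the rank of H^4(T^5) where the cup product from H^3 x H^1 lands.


Cup product: H^p x H^q -> H^{p+q}; here p+q = 3+1 = 4.
rank H^k(T^n) = C(n,k).
C(5,4) = 5

5


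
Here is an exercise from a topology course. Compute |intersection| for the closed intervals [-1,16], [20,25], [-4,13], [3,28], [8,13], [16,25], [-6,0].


Intersection = [max(a_i), min(b_i)] = [20, 0].
Since 20 > 0, the intersection is empty.
Length = 0

0


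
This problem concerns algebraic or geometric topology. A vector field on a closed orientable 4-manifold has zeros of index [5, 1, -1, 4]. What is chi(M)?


Poincare-Hopf: chi(M) = sum of indices of zeros.
chi = (5) + (1) + (-1) + (4) = 9

9


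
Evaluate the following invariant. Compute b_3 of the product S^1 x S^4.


Each S^d has Poincare polynomial 1 + t^d.
The product S^1 x S^4 has Poincare polynomial prod(1+t^d_i).
Expanding: b_0=1, b_1=1, b_4=1, b_5=1.
b_3 = 0

0


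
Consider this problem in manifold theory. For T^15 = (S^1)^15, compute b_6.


By the Kunneth formula, b_k(T^n) = C(n,k).
b_6(T^15) = C(15,6).
C(15,6) = 15!/(6!*9!) = 5005

5005


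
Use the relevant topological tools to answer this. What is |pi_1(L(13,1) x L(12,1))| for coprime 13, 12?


pi_1(X x Y) = pi_1(X) x pi_1(Y).
pi_1(L(13,1)) = Z/13, pi_1(L(12,1)) = Z/12.
|Z/13 x Z/12| = 13 * 12 = 156

156


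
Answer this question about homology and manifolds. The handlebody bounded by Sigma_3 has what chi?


A genus-g handlebody deformation retracts to a wedge of g circles.
chi(vee_g S^1) = 1 - g.
chi(H_3) = 1 - 3 = -2

-2


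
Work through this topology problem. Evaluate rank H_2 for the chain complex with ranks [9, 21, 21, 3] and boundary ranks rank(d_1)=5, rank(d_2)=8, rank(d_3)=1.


rank H_k = rank(ker d_k) - rank(im d_{k+1}).
rank(ker d_2) = rank(C_2) - rank(d_2) = 21 - 8 = 13.
rank(im d_{2+1}) = 1.
rank H_2 = 13 - 1 = 12

12


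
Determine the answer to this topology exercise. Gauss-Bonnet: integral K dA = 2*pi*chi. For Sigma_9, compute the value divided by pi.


Gauss-Bonnet: integral K dA = 2*pi*chi(M).
chi(Sigma_9) = 2 - 2*9 = -16.
(integral K dA)/pi = 2*chi = 2*(-16) = -32

-32


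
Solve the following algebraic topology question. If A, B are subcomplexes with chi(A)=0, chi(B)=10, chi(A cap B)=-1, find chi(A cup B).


chi(A cup B) = chi(A) + chi(B) - chi(A cap B)
= 0 + (10) - (-1)
= 11

11


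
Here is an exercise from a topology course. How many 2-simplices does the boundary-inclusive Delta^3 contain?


Delta^3 has 3+1 vertices. A 2-face is a choice of 2+1 vertices.
f_2 = C(3+1, 2+1) = C(4,3) = 4

4


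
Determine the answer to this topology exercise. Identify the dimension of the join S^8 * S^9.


Join of spheres: S^m * S^n = S^{m+n+1}.
dim = 8 + 9 + 1 = 18

18


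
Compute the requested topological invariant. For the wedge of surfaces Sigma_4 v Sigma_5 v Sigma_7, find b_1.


For a wedge X v Y: reduced H_k(X v Y) = H_k(X) + H_k(Y).
Each Sigma_g contributes b_1 = 2g.
b_1 = 8 + 10 + 14 = 32

32


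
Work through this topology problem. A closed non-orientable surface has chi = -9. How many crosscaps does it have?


chi = 2 - k for closed non-orientable surfaces with k crosscaps.
-9 = 2 - k
k = 2 - (-9) = 11

11


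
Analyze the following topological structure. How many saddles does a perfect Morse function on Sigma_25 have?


A perfect Morse function has m_k = b_k.
For Sigma_25: b_0=1, b_1=2g=50, b_2=1.
Saddles m_1 = 2g = 50

50


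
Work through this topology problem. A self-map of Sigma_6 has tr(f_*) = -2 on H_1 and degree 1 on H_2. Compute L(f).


L(f) = tr(f_0*) - tr(f_1*) + tr(f_2*).
= 1 - (-2) + (1)
= 4

4


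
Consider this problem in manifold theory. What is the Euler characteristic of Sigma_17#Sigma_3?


chi(Sigma_17) = 2 - 2*17 = -32
chi(Sigma_3) = 2 - 2*3 = -4
For surfaces: chi(A#B) = chi(A) + chi(B) - 2.
chi = -32 + -4 - 2 = -38

-38


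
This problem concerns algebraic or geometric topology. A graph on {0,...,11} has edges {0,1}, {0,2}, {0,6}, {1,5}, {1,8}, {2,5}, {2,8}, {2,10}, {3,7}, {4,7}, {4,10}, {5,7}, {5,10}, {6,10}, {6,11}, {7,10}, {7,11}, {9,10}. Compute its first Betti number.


b_1 = E - V + (number of components).
E = 18, V = 12, components = 1.
b_1 = 18 - 12 + 1 = 7

7


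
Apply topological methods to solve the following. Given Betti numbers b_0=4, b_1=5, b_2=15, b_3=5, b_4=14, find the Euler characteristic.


chi = sum_k (-1)^k b_k.
= (4) + (-5) + (15) + (-5) + (14)
= 23

23


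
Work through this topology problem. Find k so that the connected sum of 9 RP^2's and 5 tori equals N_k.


Since a >= 1, the sum is non-orientable; each T^2 can be replaced by RP^2 # RP^2 (since T^2#RP^2 = 3RP^2).
Total crosscaps k = 9 + 2*5 = 19.
Check via chi: chi = 9*1 + 5*0 - (9+5-1)*2 = -17 = 2 - k = -17. Consistent.

19


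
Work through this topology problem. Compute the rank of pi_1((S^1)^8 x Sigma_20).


pi_1(A x B) = pi_1(A) x pi_1(B); rank of abelianization = b_1.
b_1(T^8) = 8, b_1(Sigma_20) = 2*20 = 40.
b_1(product) = 8 + 40 = 48

48


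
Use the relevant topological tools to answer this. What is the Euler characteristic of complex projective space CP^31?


CP^31 has one cell in each even dimension 0, 2, ..., 2*31 (31+1 cells total).
All cells are even-dimensional, so chi = number of cells.
chi = 31 + 1 = 32

32


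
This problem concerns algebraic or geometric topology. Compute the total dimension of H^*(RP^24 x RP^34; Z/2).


dim H^*(RP^n; Z/2) = n+1 (one Z/2 in each degree 0..n).
Total Betti number is multiplicative.
Total = (24+1) * (34+1) = 25 * 35 = 875

875


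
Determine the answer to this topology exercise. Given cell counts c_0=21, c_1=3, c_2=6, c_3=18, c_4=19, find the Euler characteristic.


chi = sum_k (-1)^k c_k.
= (-1)^0*21 + (-1)^1*3 + (-1)^2*6 + (-1)^3*18 + (-1)^4*19
= (21) + (-3) + (6) + (-18) + (19)
= 25

25


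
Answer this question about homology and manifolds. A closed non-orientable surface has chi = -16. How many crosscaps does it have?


chi = 2 - k for closed non-orientable surfaces with k crosscaps.
-16 = 2 - k
k = 2 - (-16) = 18

18


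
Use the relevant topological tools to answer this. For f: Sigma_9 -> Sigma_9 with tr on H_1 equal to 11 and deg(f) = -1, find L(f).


L(f) = tr(f_0*) - tr(f_1*) + tr(f_2*).
= 1 - (11) + (-1)
= -11

-11


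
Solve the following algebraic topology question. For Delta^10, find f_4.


Delta^10 has 10+1 vertices. A 4-face is a choice of 4+1 vertices.
f_4 = C(10+1, 4+1) = C(11,5) = 462

462


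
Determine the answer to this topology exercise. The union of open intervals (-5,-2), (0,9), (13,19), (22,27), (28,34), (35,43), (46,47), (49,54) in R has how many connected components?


Sort and merge overlapping open intervals.
Merged: (-5,-2), (0,9), (13,19), (22,27), (28,34), (35,43), (46,47), (49,54).
Number of components = 8

8


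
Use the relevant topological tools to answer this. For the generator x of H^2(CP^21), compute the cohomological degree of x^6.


|x| = 2 in H^*(CP^n).
|x^6| = 6 * |x| = 6 * 2 = 12

12


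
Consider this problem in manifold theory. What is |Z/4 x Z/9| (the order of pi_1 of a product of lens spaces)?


pi_1(X x Y) = pi_1(X) x pi_1(Y).
pi_1(L(4,1)) = Z/4, pi_1(L(9,1)) = Z/9.
|Z/4 x Z/9| = 4 * 9 = 36

36


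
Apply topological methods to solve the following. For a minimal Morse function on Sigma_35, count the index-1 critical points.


A perfect Morse function has m_k = b_k.
For Sigma_35: b_0=1, b_1=2g=70, b_2=1.
Saddles m_1 = 2g = 70

70


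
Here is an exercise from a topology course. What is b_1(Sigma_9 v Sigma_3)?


For a wedge: H_1(A v B) = H_1(A) + H_1(B).
b_1(Sigma_9) = 18, b_1(Sigma_3) = 6.
b_1 = 18 + 6 = 24

24


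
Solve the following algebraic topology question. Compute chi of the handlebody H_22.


A genus-g handlebody deformation retracts to a wedge of g circles.
chi(vee_g S^1) = 1 - g.
chi(H_22) = 1 - 22 = -21

-21


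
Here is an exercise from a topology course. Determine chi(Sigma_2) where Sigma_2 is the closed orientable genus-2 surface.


For a closed orientable surface of genus g: chi = 2 - 2g.
Here g = 2.
chi = 2 - 2*2 = 2 - 4 = -2

-2


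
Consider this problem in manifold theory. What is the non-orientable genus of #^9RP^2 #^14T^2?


Since a >= 1, the sum is non-orientable; each T^2 can be replaced by RP^2 # RP^2 (since T^2#RP^2 = 3RP^2).
Total crosscaps k = 9 + 2*14 = 37.
Check via chi: chi = 9*1 + 14*0 - (9+14-1)*2 = -35 = 2 - k = -35. Consistent.

37


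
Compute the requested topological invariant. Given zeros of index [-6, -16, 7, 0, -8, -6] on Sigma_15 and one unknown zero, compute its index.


Poincare-Hopf: sum of indices = chi(M).
chi(Sigma_15) = 2 - 2*15 = -28.
Sum of known indices = -29.
x = chi - (sum known) = -28 - (-29) = 1

1


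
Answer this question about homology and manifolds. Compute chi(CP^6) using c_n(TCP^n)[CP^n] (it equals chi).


For any closed oriented manifold, <e(TM),[M]> = chi(M).
chi(CP^6) = 6+1 = 7

7


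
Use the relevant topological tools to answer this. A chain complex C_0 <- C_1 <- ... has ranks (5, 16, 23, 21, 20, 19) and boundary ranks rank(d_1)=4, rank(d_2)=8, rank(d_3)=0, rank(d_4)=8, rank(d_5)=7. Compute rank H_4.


rank H_k = rank(ker d_k) - rank(im d_{k+1}).
rank(ker d_4) = rank(C_4) - rank(d_4) = 20 - 8 = 12.
rank(im d_{4+1}) = 7.
rank H_4 = 12 - 7 = 5

5


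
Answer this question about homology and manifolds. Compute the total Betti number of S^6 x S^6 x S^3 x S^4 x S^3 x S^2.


Total Betti number is multiplicative under products.
Each S^d (d>=1) has total Betti number 2.
There are 6 sphere factors.
Total = 2^6 = 64

64


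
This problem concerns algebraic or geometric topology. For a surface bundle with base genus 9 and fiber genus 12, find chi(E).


For a fiber bundle F -> E -> B (with CW structure): chi(E) = chi(B) * chi(F).
chi(Sigma_9) = -16, chi(Sigma_12) = -22.
chi(E) = (-16) * (-22) = 352

352


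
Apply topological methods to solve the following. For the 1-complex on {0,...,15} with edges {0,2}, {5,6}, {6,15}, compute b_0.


Run DFS/union-find over 16 vertices.
V = 16, E = 3.
Number of components = 13

13


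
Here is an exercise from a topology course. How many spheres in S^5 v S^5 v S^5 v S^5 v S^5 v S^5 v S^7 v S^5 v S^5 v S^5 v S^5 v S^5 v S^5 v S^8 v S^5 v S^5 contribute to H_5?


For a wedge of spheres, H_k (k>0) is free on one generator per sphere of dimension k.
Spheres of dimension 5: count = 14.
b_5 = 14

14


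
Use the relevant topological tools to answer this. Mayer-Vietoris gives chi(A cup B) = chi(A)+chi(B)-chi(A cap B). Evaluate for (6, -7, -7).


chi(A cup B) = chi(A) + chi(B) - chi(A cap B)
= 6 + (-7) - (-7)
= 6

6


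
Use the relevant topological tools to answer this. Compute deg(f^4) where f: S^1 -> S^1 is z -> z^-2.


deg(f) = -2. Degree is multiplicative: deg(f^4) = (deg f)^4.
deg(f^4) = (-2)^4 = 16

16


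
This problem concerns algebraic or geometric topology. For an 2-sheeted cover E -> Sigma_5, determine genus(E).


For an n-sheeted cover: chi(E) = n * chi(B).
chi(Sigma_5) = 2 - 2*5 = -8.
chi(E) = 2 * (-8) = -16.
genus(E) = (2 - chi(E))/2 = (2 - (-16))/2 = 18/2 = 9

9


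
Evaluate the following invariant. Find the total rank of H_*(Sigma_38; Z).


For Sigma_38: b_0 = 1, b_1 = 2g = 76, b_2 = 1.
Total = 1 + 76 + 1 = 78

78


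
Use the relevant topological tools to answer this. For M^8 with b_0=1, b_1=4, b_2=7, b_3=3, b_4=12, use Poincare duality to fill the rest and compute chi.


By Poincare duality b_k = b_{8-k}, so full Betti numbers: b_0=1, b_1=4, b_2=7, b_3=3, b_4=12, b_5=3, b_6=7, b_7=4, b_8=1.
chi = sum (-1)^k b_k = 14

14


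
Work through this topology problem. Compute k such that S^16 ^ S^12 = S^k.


S^m ^ S^n = S^{m+n}.
k = 16 + 12 = 28

28


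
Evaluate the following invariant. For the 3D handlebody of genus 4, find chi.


A genus-g handlebody deformation retracts to a wedge of g circles.
chi(vee_g S^1) = 1 - g.
chi(H_4) = 1 - 4 = -3

-3


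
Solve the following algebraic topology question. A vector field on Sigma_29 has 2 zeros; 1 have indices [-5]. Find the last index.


Poincare-Hopf: sum of indices = chi(M).
chi(Sigma_29) = 2 - 2*29 = -56.
Sum of known indices = -5.
x = chi - (sum known) = -56 - (-5) = -51

-51


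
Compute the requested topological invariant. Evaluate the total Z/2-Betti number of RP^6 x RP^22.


dim H^*(RP^n; Z/2) = n+1 (one Z/2 in each degree 0..n).
Total Betti number is multiplicative.
Total = (6+1) * (22+1) = 7 * 23 = 161

161


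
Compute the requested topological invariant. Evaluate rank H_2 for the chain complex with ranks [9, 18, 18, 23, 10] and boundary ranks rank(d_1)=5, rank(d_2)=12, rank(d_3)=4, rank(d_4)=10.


rank H_k = rank(ker d_k) - rank(im d_{k+1}).
rank(ker d_2) = rank(C_2) - rank(d_2) = 18 - 12 = 6.
rank(im d_{2+1}) = 4.
rank H_2 = 6 - 4 = 2

2


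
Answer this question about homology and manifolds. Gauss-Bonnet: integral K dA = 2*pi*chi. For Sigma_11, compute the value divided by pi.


Gauss-Bonnet: integral K dA = 2*pi*chi(M).
chi(Sigma_11) = 2 - 2*11 = -20.
(integral K dA)/pi = 2*chi = 2*(-20) = -40

-40


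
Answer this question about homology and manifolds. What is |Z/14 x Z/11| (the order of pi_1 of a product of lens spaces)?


pi_1(X x Y) = pi_1(X) x pi_1(Y).
pi_1(L(14,1)) = Z/14, pi_1(L(11,1)) = Z/11.
|Z/14 x Z/11| = 14 * 11 = 154

154


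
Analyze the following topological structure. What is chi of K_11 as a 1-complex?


K_11: V = 11, E = C(11,2) = 55.
chi = V - E = 11 - 55 = -44

-44


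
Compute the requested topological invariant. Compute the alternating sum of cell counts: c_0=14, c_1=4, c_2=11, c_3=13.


chi = sum_k (-1)^k c_k.
= (-1)^0*14 + (-1)^1*4 + (-1)^2*11 + (-1)^3*13
= (14) + (-4) + (11) + (-13)
= 8

8


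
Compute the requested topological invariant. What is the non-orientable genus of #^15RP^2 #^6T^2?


Since a >= 1, the sum is non-orientable; each T^2 can be replaced by RP^2 # RP^2 (since T^2#RP^2 = 3RP^2).
Total crosscaps k = 15 + 2*6 = 27.
Check via chi: chi = 15*1 + 6*0 - (15+6-1)*2 = -25 = 2 - k = -25. Consistent.

27


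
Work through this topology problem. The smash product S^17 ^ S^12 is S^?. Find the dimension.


S^m ^ S^n = S^{m+n}.
k = 17 + 12 = 29

29


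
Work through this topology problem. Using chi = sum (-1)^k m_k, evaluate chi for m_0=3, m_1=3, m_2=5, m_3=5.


Morse theory: chi(M) = sum_k (-1)^k m_k where m_k = #(index-k critical points).
= (3) + (-3) + (5) + (-5) = 0

0


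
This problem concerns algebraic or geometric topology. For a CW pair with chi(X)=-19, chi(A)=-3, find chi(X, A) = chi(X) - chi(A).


Relative Euler characteristic: chi(X, A) = chi(X) - chi(A).
= -19 - (-3) = -16

-16


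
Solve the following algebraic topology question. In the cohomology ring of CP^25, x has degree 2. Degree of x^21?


|x| = 2 in H^*(CP^n).
|x^21| = 21 * |x| = 21 * 2 = 42

42


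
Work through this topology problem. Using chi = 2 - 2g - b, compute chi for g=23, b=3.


For a compact orientable surface with genus g and b boundary components: chi = 2 - 2g - b.
chi = 2 - 2*23 - 3 = 2 - 46 - 3 = -47

-47


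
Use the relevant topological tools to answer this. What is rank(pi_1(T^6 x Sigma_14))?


pi_1(A x B) = pi_1(A) x pi_1(B); rank of abelianization = b_1.
b_1(T^6) = 6, b_1(Sigma_14) = 2*14 = 28.
b_1(product) = 6 + 28 = 34

34


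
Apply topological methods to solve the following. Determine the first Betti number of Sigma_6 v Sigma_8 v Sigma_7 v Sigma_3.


For a wedge X v Y: reduced H_k(X v Y) = H_k(X) + H_k(Y).
Each Sigma_g contributes b_1 = 2g.
b_1 = 12 + 16 + 14 + 6 = 48

48


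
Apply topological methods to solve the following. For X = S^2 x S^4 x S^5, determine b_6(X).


Each S^d has Poincare polynomial 1 + t^d.
The product S^2 x S^4 x S^5 has Poincare polynomial prod(1+t^d_i).
Expanding: b_0=1, b_2=1, b_4=1, b_5=1, b_6=1, b_7=1, b_9=1, b_11=1.
b_6 = 1

1


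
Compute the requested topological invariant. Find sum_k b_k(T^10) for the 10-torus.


b_k(T^10) = C(10,k), so the sum over k is sum_k C(10,k) = 2^10.
Total = 2^10 = 1024

1024


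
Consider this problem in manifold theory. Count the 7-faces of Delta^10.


Delta^10 has 10+1 vertices. A 7-face is a choice of 7+1 vertices.
f_7 = C(10+1, 7+1) = C(11,8) = 165

165


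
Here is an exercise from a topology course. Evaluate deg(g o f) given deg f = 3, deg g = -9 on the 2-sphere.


Degree is multiplicative under composition: deg(g o f) = deg(g) * deg(f).
= -9 * 3 = -27

-27


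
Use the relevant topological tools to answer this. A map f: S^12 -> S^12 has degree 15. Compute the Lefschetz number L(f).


On S^12: L(f) = tr(f_0*) + (-1)^12 tr(f_12*) = 1 + (-1)^12 * deg(f).
L(f) = 1 + (-1)^12 * 15 = 1 + 15 = 16

16


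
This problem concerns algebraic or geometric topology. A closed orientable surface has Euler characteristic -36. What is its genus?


chi = 2 - 2g for closed orientable surfaces.
-36 = 2 - 2g
2g = 2 - (-36) = 38
g = 19

19


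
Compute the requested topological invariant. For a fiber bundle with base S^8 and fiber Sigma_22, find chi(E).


chi(S^8) = 2 (n even), chi(Sigma_22) = 2 - 2*22 = -42.
chi(E) = 2 * (-42) = -84

-84


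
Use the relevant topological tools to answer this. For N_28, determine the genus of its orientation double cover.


chi(N_28) = 2 - 28 = -26.
Double cover: chi(Sigma_g) = 2 * chi(N_28) = 2*(-26) = -52.
2 - 2g = -52, so g = (2 - (-52))/2 = 54/2 = 27

27


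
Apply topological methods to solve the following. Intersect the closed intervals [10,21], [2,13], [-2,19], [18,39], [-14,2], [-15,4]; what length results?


Intersection = [max(a_i), min(b_i)] = [18, 2].
Since 18 > 2, the intersection is empty.
Length = 0

0


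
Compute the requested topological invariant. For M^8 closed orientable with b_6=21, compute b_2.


Poincare duality for closed orientable n-manifolds: b_k = b_{n-k}.
Here n = 8, so b_2 = b_6 = 21

21


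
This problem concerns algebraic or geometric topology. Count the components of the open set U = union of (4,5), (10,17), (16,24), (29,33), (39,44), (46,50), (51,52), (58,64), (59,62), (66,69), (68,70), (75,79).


Sort and merge overlapping open intervals.
Merged: (4,5), (10,24), (29,33), (39,44), (46,50), (51,52), (58,64), (66,70), (75,79).
Number of components = 9

9


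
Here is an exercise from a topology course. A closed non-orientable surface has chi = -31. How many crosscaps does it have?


chi = 2 - k for closed non-orientable surfaces with k crosscaps.
-31 = 2 - k
k = 2 - (-31) = 33

33


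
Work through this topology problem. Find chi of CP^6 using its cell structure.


CP^6 has one cell in each even dimension 0, 2, ..., 2*6 (6+1 cells total).
All cells are even-dimensional, so chi = number of cells.
chi = 6 + 1 = 7

7


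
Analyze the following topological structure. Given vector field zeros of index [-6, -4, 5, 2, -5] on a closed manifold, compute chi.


Poincare-Hopf: chi(M) = sum of indices of zeros.
chi = (-6) + (-4) + (5) + (2) + (-5) = -8

-8


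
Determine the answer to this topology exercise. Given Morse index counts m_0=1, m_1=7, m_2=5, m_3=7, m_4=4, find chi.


Morse theory: chi(M) = sum_k (-1)^k m_k where m_k = #(index-k critical points).
= (1) + (-7) + (5) + (-7) + (4) = -4

-4


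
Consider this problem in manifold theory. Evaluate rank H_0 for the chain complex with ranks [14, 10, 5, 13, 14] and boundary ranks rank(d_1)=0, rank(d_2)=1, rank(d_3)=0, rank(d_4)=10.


rank H_k = rank(ker d_k) - rank(im d_{k+1}).
rank(ker d_0) = rank(C_0) - rank(d_0) = 14 - 0 = 14.
rank(im d_{0+1}) = 0.
rank H_0 = 14 - 0 = 14

14


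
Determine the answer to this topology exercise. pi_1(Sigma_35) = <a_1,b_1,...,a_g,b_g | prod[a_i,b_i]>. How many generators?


Standard presentation: pi_1(Sigma_g) = <a_1,b_1,...,a_g,b_g | [a_1,b_1]...[a_g,b_g] = 1>.
Number of generators = 2g = 2*35 = 70

70


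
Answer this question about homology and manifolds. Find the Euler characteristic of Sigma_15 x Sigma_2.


chi(Sigma_15) = 2 - 2*15 = -28
chi(Sigma_2) = 2 - 2*2 = -2
chi(product) = (-28) * (-2) = 56

56


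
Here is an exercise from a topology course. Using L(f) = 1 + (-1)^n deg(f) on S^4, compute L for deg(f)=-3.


On S^4: L(f) = tr(f_0*) + (-1)^4 tr(f_4*) = 1 + (-1)^4 * deg(f).
L(f) = 1 + (-1)^4 * -3 = 1 + -3 = -2

-2


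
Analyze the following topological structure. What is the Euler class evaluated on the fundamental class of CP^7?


For any closed oriented manifold, <e(TM),[M]> = chi(M).
chi(CP^7) = 7+1 = 8

8


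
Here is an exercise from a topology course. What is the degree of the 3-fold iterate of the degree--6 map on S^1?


deg(f) = -6. Degree is multiplicative: deg(f^3) = (deg f)^3.
deg(f^3) = (-6)^3 = -216

-216
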